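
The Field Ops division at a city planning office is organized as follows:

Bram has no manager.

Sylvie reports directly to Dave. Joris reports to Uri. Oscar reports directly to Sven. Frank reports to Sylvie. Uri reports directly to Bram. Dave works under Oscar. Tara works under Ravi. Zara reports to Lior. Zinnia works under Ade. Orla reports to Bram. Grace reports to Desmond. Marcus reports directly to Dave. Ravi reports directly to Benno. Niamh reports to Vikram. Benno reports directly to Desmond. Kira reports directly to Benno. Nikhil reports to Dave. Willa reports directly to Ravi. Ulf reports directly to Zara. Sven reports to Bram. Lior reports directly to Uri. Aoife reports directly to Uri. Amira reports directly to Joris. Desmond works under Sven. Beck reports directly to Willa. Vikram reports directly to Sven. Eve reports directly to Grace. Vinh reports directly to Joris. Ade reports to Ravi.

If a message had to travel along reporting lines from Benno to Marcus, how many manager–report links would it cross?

5

Benno is 2 levels below Sven, and Marcus is 3 levels below Sven (their lowest common manager). The shortest path runs up from Benno to Sven and back down to Marcus: 2 + 3 = 5 links.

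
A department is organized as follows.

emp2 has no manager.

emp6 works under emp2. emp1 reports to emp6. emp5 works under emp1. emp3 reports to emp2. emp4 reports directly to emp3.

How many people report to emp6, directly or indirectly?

2

emp6 directly manages emp1. Under emp1: emp5 (1). That's 2 in total.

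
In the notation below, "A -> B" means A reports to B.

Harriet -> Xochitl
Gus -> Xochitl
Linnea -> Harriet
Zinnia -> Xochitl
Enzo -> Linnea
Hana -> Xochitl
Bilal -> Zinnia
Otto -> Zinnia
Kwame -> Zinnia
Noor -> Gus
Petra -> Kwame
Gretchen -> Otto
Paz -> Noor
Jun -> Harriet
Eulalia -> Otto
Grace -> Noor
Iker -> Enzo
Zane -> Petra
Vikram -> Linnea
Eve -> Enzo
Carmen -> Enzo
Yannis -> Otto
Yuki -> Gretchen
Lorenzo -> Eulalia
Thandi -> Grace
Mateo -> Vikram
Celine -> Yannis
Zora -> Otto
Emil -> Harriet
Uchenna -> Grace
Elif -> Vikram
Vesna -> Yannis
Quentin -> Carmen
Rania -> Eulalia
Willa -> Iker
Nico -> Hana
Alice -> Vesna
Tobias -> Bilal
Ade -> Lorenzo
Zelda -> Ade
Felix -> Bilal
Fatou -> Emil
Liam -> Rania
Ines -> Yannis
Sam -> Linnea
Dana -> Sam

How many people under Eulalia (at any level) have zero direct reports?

2

The people in Eulalia's organization with no one reporting to them are Liam, Zelda. That is 2.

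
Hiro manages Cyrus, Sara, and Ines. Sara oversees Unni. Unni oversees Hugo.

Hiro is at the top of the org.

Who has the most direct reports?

Hiro

Direct-report counts: Hiro has 3; Sara has 1; Unni has 1. The largest is 3, held by Hiro.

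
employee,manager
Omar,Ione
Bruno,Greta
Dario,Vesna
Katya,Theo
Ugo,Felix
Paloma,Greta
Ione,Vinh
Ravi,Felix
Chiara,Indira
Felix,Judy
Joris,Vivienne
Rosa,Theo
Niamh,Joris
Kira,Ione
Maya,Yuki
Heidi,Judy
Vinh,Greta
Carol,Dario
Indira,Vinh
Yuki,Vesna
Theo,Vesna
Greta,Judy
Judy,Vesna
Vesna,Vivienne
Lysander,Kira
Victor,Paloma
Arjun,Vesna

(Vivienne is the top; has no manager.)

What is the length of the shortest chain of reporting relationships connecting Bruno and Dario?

Bruno is 3 levels below Vesna, and Dario is 1 level below Vesna (their lowest common manager). The shortest path runs up from Bruno to Vesna and back down to Dario: 3 + 1 = 4 links.

4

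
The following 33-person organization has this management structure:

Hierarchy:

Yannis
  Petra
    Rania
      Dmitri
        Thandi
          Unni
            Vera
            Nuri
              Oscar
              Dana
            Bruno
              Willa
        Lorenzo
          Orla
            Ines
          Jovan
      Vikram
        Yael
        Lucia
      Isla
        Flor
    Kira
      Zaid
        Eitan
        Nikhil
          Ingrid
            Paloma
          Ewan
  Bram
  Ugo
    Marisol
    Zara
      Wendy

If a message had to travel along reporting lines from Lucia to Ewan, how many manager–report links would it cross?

7

Lucia is 3 levels below Petra, and Ewan is 4 levels below Petra (their lowest common manager). The shortest path runs up from Lucia to Petra and back down to Ewan: 3 + 4 = 7 links.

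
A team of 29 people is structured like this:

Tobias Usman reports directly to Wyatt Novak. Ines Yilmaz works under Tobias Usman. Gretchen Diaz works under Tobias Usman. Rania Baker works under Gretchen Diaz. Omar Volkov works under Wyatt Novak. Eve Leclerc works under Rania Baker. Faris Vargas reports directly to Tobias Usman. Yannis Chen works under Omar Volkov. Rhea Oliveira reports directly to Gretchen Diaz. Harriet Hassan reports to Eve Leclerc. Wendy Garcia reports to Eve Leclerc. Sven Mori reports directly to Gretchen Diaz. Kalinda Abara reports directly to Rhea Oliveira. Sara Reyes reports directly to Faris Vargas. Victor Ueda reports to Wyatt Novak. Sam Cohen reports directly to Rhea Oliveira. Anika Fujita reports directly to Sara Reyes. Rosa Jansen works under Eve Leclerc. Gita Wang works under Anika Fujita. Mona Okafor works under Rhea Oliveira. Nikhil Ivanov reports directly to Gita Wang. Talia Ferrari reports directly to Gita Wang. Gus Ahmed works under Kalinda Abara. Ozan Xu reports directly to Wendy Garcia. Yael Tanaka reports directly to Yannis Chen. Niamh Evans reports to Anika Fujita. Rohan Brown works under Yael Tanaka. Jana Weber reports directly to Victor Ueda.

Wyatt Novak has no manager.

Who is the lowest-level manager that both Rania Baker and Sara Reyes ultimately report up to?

Tobias Usman

Rania Baker's chain of managers is Gretchen Diaz, Tobias Usman, Wyatt Novak. Sara Reyes's chain of managers is Faris Vargas, Tobias Usman, Wyatt Novak. The first manager that appears in both chains is Tobias Usman.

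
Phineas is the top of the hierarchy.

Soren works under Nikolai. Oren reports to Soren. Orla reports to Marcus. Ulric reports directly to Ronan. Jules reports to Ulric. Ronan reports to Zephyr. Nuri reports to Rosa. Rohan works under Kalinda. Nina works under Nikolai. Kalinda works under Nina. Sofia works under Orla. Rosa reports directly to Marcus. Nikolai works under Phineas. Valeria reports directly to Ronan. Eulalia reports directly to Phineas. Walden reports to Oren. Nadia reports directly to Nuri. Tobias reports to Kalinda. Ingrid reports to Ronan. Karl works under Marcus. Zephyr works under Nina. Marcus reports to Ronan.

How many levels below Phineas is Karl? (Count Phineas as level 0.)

Chain from Karl up to Phineas: Karl → Marcus → Ronan → Zephyr → Nina → Nikolai → Phineas. That is 6 steps up, so Karl is 6 levels below Phineas.

6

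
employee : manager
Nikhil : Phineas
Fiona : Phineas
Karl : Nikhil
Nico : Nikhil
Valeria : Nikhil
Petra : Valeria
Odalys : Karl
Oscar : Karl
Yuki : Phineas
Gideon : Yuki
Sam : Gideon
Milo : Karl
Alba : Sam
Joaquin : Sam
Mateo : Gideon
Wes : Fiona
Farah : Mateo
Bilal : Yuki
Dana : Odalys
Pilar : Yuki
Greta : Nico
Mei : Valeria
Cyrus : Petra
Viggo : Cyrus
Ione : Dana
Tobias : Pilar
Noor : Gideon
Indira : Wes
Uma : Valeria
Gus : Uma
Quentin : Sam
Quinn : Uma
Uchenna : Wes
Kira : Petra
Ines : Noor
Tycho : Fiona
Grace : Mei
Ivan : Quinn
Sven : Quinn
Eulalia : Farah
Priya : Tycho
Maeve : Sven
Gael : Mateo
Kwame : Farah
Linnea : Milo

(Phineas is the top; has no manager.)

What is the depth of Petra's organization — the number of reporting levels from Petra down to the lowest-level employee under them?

The longest chain under Petra runs Petra → Cyrus → Viggo, which is 2 levels below Petra.

2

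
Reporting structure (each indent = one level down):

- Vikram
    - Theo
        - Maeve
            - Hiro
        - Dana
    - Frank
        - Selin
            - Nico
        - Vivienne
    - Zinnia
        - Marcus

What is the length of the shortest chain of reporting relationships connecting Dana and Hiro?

3

Dana is 1 level below Theo, and Hiro is 2 levels below Theo (their lowest common manager). The shortest path runs up from Dana to Theo and back down to Hiro: 1 + 2 = 3 links.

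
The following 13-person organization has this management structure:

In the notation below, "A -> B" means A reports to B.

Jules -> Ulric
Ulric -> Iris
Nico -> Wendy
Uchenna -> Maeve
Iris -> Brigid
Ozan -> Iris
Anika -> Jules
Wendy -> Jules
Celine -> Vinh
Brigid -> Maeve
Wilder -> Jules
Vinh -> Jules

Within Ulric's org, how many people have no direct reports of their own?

The people in Ulric's organization with no one reporting to them are Anika, Celine, Wilder, Nico. That is 4.

4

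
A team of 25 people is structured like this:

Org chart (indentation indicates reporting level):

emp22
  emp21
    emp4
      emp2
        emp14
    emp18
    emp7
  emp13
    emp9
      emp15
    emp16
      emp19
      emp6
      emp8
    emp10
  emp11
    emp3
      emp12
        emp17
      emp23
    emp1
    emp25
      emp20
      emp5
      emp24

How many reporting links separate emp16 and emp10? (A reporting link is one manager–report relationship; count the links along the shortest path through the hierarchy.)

2

emp16 is 1 level below emp13, and emp10 is 1 level below emp13 (their lowest common manager). The shortest path runs up from emp16 to emp13 and back down to emp10: 1 + 1 = 2 links.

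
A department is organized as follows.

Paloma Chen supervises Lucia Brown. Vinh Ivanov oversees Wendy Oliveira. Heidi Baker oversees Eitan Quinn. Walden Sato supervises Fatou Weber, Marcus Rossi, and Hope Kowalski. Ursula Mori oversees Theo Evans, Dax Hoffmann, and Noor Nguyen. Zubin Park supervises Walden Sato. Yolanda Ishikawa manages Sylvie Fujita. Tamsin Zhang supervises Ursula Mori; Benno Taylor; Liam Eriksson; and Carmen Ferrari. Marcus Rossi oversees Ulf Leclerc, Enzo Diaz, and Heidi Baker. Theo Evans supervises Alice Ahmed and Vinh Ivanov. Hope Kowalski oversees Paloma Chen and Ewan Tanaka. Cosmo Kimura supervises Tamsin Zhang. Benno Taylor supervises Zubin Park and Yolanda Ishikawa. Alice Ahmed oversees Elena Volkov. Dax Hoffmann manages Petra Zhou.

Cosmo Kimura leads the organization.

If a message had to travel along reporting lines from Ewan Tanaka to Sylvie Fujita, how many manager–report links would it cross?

6

Ewan Tanaka is 4 levels below Benno Taylor, and Sylvie Fujita is 2 levels below Benno Taylor (their lowest common manager). The shortest path runs up from Ewan Tanaka to Benno Taylor and back down to Sylvie Fujita: 4 + 2 = 6 links.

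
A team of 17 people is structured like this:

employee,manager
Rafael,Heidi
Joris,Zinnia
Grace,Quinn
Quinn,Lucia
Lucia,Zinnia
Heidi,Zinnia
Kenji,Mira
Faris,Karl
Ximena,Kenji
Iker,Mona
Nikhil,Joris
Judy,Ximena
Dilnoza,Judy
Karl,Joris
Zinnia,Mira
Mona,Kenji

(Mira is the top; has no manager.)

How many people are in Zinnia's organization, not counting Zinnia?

9

Zinnia directly manages Joris, Heidi, Lucia. Under Joris: Karl, Faris, Nikhil (3). Under Heidi: Rafael (1). Under Lucia: Quinn, Grace (2). So Zinnia's organization is 3 direct reports plus everyone under them: 4 + 2 + 3 = 9.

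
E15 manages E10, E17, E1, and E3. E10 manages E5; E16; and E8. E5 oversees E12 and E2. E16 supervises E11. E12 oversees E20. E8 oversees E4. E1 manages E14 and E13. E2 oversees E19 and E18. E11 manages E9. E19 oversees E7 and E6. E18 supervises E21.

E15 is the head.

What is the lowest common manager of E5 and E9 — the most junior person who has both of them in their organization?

E10

E5's chain of managers is E10, E15. E9's chain of managers is E11, E16, E10, E15. The first manager that appears in both chains is E10.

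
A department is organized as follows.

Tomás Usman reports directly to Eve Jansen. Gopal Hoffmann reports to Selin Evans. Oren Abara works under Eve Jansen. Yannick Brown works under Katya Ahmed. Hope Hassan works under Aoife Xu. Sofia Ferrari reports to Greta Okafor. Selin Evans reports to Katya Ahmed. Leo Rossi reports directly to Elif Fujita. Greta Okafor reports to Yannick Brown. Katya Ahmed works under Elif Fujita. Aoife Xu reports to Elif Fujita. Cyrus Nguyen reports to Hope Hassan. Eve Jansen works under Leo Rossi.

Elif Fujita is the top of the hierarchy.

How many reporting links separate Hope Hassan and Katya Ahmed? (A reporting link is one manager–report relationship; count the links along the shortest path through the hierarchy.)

3

Hope Hassan is 2 levels below Elif Fujita, and Katya Ahmed is 1 level below Elif Fujita (their lowest common manager). The shortest path runs up from Hope Hassan to Elif Fujita and back down to Katya Ahmed: 2 + 1 = 3 links.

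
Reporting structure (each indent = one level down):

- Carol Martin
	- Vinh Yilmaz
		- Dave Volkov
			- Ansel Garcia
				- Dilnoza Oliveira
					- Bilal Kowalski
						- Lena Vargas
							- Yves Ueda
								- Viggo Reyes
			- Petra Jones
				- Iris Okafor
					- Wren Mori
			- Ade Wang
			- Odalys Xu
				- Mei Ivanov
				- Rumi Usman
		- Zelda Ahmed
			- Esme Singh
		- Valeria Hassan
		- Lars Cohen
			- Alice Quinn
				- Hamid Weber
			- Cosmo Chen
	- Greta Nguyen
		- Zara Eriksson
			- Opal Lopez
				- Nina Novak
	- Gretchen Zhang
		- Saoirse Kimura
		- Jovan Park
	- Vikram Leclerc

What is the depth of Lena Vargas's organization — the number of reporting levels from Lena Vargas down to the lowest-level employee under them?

2

The longest chain under Lena Vargas runs Lena Vargas → Yves Ueda → Viggo Reyes, which is 2 levels below Lena Vargas.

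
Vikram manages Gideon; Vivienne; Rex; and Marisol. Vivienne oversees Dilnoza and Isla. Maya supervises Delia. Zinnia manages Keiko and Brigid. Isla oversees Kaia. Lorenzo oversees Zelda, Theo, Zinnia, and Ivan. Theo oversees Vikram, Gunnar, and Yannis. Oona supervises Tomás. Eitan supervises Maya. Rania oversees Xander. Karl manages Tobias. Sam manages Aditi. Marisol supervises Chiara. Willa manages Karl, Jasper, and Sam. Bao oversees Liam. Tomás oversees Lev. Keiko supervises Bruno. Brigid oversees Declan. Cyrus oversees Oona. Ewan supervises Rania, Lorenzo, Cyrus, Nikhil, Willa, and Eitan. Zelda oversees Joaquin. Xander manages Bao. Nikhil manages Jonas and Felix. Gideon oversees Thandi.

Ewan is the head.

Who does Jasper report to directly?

Jasper reports directly to Willa.

Willa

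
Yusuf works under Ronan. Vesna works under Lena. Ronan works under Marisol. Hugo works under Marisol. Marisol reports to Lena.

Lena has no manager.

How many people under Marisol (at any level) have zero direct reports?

2

The people in Marisol's organization with no one reporting to them are Yusuf, Hugo. That is 2.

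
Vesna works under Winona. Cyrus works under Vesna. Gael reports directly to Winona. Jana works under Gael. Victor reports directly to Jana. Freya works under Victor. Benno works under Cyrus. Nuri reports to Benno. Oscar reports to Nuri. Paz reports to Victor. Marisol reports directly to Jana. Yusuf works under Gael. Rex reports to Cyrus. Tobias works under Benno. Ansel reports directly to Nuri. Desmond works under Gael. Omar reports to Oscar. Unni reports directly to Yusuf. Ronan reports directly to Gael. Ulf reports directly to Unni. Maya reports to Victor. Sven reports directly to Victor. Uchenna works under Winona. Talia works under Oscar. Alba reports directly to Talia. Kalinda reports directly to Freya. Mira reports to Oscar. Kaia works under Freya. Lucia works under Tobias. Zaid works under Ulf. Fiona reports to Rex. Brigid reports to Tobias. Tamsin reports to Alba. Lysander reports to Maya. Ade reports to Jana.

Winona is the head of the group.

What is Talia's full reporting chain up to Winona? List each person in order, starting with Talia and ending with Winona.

Talia -> Oscar -> Nuri -> Benno -> Cyrus -> Vesna -> Winona

Talia reports to Oscar. Oscar reports to Nuri. Nuri reports to Benno. Benno reports to Cyrus. Cyrus reports to Vesna. Vesna reports to Winona. Winona is at the top.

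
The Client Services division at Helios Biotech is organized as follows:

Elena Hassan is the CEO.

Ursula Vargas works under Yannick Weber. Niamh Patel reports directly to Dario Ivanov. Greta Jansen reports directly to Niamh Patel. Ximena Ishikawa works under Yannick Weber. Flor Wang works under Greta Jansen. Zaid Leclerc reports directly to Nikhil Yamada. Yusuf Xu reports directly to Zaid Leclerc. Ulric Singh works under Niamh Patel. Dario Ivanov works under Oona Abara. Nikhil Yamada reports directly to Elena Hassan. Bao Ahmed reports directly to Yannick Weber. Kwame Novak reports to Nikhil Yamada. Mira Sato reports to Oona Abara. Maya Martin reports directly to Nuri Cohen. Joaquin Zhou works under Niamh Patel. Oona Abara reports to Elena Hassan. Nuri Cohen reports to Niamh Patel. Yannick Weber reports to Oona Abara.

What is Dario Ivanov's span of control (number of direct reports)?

1

Dario Ivanov directly manages Niamh Patel. That is 1 direct report.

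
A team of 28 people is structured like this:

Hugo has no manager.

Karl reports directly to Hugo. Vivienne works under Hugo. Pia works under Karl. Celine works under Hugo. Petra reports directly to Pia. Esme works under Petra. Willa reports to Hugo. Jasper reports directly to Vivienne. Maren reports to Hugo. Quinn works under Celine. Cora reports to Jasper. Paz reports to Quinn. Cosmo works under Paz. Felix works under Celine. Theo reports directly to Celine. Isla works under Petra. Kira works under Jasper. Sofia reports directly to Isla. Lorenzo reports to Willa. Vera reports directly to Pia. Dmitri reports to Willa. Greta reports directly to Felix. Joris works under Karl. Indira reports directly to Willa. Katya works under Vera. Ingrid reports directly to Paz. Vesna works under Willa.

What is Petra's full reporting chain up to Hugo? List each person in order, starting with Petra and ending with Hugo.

Petra reports to Pia. Pia reports to Karl. Karl reports to Hugo. Hugo is at the top.

Petra -> Pia -> Karl -> Hugo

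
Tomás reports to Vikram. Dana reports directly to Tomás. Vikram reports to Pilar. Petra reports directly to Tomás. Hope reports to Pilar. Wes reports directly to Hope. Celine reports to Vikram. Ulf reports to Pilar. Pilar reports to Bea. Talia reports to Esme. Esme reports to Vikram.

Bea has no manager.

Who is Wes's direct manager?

Wes reports directly to Hope.

Hope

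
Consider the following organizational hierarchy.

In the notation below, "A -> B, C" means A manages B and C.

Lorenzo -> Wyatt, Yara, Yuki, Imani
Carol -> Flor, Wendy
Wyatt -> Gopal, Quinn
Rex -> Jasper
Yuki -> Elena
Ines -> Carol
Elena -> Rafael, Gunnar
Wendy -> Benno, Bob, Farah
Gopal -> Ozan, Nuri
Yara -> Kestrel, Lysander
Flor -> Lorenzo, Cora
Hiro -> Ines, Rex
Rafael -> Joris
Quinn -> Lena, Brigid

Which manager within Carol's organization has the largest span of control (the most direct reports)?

Lorenzo

Direct-report counts within Carol's organization: Carol has 2; Wendy has 3; Flor has 2; Lorenzo has 4; Yuki has 1; Elena has 2; Rafael has 1; Yara has 2; Wyatt has 2; Quinn has 2; Gopal has 2. The largest is 4, held by Lorenzo.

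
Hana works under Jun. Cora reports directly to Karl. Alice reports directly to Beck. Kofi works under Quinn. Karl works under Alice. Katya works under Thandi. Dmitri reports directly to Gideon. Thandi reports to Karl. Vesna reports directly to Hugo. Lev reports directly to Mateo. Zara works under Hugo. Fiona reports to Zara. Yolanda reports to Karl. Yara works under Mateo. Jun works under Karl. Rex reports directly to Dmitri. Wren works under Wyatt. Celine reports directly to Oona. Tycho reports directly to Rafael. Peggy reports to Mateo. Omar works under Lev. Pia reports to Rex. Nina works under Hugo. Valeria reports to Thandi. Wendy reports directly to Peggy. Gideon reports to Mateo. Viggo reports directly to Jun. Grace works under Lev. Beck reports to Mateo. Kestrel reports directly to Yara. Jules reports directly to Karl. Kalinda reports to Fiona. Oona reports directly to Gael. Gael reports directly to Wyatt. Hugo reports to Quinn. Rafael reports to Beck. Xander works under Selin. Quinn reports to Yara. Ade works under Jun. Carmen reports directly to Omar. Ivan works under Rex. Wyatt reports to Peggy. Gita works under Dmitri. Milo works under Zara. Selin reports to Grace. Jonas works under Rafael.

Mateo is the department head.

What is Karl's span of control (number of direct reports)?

5

Karl directly manages Jun, Cora, Thandi, Jules, Yolanda. That is 5 direct reports.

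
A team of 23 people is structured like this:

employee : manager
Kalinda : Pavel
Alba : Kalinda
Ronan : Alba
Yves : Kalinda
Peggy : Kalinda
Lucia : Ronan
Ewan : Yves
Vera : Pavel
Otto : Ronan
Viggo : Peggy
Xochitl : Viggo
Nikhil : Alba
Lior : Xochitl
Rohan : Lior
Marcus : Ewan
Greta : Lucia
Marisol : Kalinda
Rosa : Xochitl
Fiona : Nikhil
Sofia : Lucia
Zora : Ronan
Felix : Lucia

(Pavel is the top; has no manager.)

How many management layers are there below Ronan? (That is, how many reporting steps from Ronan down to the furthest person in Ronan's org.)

2

The longest chain under Ronan runs Ronan → Lucia → Felix, which is 2 levels below Ronan.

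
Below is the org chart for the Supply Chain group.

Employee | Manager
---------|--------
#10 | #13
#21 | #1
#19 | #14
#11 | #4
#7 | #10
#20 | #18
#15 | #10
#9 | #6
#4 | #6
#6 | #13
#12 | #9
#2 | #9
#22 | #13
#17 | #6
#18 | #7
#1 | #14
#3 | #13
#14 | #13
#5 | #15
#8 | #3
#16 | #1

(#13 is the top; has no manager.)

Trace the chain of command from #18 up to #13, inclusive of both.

#18 reports to #7. #7 reports to #10. #10 reports to #13. #13 is at the top.

#18 -> #7 -> #10 -> #13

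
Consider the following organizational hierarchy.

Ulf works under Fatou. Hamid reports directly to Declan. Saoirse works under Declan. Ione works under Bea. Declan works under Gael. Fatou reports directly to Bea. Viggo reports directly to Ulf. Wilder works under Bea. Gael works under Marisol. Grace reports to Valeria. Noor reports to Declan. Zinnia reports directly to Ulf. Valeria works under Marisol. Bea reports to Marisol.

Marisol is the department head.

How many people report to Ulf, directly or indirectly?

Ulf directly manages Viggo, Zinnia. Viggo has no reports. Zinnia has no reports. So Ulf's organization is 2 direct reports plus everyone under them: 1 + 1 = 2.

2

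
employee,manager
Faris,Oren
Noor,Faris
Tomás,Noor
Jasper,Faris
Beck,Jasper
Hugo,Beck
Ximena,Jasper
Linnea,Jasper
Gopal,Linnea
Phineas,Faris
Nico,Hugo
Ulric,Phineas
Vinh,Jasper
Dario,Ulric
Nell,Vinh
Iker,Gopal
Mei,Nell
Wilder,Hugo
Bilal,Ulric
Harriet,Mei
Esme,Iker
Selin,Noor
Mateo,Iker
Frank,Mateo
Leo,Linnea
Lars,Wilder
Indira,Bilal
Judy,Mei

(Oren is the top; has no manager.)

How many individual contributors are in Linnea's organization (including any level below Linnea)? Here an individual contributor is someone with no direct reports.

The people in Linnea's organization with no one reporting to them are Leo, Frank, Esme. That is 3.

3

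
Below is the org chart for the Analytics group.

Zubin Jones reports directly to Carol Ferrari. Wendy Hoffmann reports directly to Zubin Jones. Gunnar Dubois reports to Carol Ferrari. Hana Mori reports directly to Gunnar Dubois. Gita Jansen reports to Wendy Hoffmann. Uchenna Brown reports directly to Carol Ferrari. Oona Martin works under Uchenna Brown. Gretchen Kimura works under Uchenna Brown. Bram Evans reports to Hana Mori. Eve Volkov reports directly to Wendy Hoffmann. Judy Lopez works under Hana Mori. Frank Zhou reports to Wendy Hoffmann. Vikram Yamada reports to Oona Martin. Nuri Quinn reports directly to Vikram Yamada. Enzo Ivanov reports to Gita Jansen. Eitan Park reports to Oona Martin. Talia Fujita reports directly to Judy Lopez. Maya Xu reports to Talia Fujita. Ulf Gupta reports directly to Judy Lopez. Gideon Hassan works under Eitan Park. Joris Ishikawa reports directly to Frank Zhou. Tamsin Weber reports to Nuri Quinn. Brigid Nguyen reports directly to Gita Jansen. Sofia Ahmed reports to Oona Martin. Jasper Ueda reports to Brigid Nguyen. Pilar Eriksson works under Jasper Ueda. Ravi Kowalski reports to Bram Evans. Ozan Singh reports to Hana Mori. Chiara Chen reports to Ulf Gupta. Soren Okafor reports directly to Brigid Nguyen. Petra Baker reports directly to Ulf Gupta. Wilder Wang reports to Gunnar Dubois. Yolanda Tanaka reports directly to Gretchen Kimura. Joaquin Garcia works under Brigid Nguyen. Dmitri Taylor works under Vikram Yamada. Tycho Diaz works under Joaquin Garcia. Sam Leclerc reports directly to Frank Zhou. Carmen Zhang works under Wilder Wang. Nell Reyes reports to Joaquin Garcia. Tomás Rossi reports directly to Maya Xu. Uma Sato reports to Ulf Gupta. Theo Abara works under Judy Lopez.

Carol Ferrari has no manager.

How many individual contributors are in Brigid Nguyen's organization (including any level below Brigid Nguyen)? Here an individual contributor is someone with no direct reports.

The people in Brigid Nguyen's organization with no one reporting to them are Nell Reyes, Tycho Diaz, Soren Okafor, Pilar Eriksson. That is 4.

4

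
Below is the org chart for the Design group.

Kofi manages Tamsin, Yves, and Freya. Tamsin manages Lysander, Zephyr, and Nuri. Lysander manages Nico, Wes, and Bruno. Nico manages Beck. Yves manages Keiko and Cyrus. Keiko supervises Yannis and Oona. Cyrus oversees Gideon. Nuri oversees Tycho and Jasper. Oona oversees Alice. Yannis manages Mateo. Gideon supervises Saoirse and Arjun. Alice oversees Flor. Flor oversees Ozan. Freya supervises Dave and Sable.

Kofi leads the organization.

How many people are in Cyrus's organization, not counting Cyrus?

Cyrus directly manages Gideon. Under Gideon: Arjun, Saoirse (2). That's 3 in total.

3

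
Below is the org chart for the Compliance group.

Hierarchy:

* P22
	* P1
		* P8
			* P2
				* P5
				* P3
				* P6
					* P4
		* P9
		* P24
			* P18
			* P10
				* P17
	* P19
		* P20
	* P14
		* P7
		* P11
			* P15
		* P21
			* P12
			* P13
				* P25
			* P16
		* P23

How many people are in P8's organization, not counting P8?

P8 directly manages P2. Under P2: P6, P4, P3, P5 (4). That's 5 in total.

5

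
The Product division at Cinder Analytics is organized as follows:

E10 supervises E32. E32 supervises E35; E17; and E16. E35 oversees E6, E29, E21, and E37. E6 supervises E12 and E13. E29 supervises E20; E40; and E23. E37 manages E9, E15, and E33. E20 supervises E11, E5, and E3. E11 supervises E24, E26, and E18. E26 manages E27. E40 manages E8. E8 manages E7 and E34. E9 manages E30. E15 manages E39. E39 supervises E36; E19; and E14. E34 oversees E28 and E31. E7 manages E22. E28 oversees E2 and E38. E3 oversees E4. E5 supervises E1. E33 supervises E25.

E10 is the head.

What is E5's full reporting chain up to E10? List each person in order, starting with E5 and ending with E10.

E5 -> E20 -> E29 -> E35 -> E32 -> E10

E5 reports to E20. E20 reports to E29. E29 reports to E35. E35 reports to E32. E32 reports to E10. E10 is at the top.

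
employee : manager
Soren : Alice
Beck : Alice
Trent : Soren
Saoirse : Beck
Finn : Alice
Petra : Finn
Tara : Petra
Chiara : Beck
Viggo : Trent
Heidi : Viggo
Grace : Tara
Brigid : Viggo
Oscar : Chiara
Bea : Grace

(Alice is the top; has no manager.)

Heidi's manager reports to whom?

Trent

Heidi reports to Viggo, and Viggo reports to Trent. So Heidi's skip-level manager is Trent.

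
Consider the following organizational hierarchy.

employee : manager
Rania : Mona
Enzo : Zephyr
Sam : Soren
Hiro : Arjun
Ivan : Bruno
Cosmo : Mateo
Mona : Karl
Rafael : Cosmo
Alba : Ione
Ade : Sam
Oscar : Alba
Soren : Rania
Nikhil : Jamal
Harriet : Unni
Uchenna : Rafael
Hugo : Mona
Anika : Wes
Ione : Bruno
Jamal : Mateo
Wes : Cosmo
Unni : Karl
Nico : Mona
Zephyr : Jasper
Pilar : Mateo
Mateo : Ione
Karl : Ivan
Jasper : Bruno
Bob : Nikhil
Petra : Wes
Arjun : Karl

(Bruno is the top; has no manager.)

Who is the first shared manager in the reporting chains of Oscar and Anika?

Oscar's chain of managers is Alba, Ione, Bruno. Anika's chain of managers is Wes, Cosmo, Mateo, Ione, Bruno. The first manager that appears in both chains is Ione.

Ione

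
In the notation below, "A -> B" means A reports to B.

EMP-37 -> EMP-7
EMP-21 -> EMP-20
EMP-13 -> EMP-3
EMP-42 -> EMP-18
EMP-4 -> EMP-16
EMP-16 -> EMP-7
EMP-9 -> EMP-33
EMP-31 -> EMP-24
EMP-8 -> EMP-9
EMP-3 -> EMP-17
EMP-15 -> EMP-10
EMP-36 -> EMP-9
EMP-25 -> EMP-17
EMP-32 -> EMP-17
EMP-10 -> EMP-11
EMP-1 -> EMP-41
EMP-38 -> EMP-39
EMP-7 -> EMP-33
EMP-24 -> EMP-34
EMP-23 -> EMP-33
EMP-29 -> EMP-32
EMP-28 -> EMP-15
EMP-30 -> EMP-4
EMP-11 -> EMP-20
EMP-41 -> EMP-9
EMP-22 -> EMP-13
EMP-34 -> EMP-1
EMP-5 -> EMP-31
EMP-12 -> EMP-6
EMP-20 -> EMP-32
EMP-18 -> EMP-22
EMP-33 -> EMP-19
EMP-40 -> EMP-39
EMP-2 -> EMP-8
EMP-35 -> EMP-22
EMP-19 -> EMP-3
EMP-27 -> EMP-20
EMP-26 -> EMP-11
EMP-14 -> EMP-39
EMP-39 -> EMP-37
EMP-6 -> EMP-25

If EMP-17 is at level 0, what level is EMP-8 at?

5

Chain from EMP-8 up to EMP-17: EMP-8 → EMP-9 → EMP-33 → EMP-19 → EMP-3 → EMP-17. That is 5 steps up, so EMP-8 is 5 levels below EMP-17.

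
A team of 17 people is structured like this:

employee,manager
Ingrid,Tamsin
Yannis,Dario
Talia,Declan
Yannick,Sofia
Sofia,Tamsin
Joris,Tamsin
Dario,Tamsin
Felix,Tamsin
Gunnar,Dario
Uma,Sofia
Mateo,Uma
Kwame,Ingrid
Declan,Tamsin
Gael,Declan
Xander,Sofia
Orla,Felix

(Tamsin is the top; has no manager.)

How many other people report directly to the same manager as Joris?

Joris reports to Tamsin. Tamsin's other direct reports are Sofia, Dario, Declan, Ingrid, Felix — 5 peers.

5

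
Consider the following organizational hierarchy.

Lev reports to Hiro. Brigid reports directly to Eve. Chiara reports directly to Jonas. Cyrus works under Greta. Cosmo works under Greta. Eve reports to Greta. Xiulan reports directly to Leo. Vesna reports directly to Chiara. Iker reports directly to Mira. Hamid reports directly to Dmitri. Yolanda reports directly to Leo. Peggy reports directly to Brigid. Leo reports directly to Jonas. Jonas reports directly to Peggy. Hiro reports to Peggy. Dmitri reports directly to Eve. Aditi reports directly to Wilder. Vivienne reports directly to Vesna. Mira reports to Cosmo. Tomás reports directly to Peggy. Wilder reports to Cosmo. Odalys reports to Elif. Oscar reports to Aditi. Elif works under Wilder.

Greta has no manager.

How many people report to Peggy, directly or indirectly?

Peggy directly manages Jonas, Tomás, Hiro. Under Jonas: Chiara, Vesna, Vivienne, Leo, Yolanda, Xiulan (6). Tomás has no reports. Under Hiro: Lev (1). So Peggy's organization is 3 direct reports plus everyone under them: 7 + 1 + 2 = 10.

10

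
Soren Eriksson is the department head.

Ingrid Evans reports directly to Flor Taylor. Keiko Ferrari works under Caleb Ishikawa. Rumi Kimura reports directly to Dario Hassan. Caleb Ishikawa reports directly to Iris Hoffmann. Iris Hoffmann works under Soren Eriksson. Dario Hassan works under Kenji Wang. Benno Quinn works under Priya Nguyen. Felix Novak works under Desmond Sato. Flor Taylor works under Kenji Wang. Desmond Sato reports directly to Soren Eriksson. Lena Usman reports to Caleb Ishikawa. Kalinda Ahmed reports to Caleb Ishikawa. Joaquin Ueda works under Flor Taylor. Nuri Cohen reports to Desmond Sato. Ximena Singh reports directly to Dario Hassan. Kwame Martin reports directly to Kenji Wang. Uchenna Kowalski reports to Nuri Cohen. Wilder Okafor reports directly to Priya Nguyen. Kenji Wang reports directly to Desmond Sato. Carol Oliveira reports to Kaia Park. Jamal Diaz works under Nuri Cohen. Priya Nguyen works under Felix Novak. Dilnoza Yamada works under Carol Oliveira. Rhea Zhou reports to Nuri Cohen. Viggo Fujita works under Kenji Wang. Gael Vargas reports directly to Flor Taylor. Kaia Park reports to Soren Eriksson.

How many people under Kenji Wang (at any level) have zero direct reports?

The people in Kenji Wang's organization with no one reporting to them are Kwame Martin, Ximena Singh, Rumi Kimura, Gael Vargas, Joaquin Ueda, Ingrid Evans, Viggo Fujita. That is 7.

7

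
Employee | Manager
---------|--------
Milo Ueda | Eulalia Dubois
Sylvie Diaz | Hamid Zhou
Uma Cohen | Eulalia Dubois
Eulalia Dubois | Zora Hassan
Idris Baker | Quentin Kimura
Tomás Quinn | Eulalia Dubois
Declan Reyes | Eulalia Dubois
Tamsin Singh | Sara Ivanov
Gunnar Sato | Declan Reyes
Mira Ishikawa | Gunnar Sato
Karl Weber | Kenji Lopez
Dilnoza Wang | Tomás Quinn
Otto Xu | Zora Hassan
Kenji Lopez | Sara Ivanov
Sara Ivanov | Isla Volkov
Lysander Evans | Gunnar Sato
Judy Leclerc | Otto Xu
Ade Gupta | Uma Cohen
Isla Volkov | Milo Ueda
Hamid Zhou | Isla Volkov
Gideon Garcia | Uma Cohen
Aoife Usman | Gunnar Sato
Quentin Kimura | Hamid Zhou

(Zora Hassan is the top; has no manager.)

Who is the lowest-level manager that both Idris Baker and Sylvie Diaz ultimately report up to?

Hamid Zhou

Idris Baker's chain of managers is Quentin Kimura, Hamid Zhou, Isla Volkov, Milo Ueda, Eulalia Dubois, Zora Hassan. Sylvie Diaz's chain of managers is Hamid Zhou, Isla Volkov, Milo Ueda, Eulalia Dubois, Zora Hassan. The first manager that appears in both chains is Hamid Zhou.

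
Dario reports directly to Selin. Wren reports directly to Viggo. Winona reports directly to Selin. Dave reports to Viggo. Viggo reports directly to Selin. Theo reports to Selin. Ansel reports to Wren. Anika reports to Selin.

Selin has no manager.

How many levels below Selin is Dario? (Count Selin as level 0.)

Chain from Dario up to Selin: Dario → Selin. That is 1 step up, so Dario is 1 level below Selin.

1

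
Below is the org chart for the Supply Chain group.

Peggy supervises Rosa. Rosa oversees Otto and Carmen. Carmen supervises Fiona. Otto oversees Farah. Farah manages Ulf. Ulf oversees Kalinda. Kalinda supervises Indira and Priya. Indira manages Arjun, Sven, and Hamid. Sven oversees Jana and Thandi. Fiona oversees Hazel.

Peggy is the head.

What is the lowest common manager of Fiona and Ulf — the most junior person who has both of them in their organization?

Fiona's chain of managers is Carmen, Rosa, Peggy. Ulf's chain of managers is Farah, Otto, Rosa, Peggy. The first manager that appears in both chains is Rosa.

Rosa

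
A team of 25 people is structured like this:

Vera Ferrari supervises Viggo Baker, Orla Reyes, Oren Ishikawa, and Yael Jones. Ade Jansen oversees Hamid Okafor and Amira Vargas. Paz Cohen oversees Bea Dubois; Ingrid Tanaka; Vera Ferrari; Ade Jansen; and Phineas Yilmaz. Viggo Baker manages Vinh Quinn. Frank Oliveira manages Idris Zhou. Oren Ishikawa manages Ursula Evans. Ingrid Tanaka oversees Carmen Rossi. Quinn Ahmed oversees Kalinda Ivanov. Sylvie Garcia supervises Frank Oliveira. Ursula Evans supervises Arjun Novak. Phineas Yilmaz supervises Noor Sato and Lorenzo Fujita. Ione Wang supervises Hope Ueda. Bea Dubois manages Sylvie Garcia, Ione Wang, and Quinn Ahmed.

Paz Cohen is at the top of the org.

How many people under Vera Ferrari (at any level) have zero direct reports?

4

The people in Vera Ferrari's organization with no one reporting to them are Yael Jones, Arjun Novak, Orla Reyes, Vinh Quinn. That is 4.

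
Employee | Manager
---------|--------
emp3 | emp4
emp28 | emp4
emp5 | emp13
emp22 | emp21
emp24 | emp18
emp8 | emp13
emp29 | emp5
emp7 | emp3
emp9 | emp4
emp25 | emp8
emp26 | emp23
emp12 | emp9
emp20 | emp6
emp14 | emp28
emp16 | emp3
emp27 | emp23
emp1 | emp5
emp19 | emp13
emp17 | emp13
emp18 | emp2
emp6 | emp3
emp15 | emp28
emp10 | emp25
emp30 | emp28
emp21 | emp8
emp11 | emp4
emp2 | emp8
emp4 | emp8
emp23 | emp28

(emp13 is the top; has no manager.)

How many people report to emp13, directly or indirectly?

29

emp13 directly manages emp8, emp17, emp19, emp5. Under emp8: emp25, emp10, emp21, emp22, emp2, emp18, emp24, emp4, emp11, emp28, emp15, emp30, emp23, emp27, emp26, emp14, emp3, emp7, emp6, emp20, emp16, emp9, emp12 (23). emp17 has no reports. emp19 has no reports. Under emp5: emp1, emp29 (2). So emp13's organization is 4 direct reports plus everyone under them: 24 + 1 + 1 + 3 = 29.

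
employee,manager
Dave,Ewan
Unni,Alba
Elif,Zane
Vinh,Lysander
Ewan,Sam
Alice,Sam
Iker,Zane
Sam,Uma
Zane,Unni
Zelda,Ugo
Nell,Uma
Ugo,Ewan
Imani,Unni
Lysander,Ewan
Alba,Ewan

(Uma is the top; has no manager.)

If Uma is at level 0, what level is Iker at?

6

Chain from Iker up to Uma: Iker → Zane → Unni → Alba → Ewan → Sam → Uma. That is 6 steps up, so Iker is 6 levels below Uma.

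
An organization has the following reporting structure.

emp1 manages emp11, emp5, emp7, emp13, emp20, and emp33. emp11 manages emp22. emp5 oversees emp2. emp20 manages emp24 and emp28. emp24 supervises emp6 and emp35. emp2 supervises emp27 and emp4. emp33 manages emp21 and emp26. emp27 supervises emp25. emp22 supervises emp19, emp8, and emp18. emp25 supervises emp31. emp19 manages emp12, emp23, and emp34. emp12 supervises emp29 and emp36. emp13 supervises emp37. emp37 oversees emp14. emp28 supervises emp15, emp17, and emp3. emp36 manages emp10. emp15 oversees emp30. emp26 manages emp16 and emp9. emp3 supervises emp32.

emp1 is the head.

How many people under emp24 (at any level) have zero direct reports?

The people in emp24's organization with no one reporting to them are emp6, emp35. That is 2.

2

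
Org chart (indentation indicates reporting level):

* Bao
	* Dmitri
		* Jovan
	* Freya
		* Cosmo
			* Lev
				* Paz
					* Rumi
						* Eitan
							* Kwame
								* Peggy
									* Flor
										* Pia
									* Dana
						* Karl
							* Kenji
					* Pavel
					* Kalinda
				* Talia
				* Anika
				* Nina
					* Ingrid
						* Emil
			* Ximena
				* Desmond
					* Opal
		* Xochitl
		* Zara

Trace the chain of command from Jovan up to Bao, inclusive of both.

Jovan reports to Dmitri. Dmitri reports to Bao. Bao is at the top.

Jovan -> Dmitri -> Bao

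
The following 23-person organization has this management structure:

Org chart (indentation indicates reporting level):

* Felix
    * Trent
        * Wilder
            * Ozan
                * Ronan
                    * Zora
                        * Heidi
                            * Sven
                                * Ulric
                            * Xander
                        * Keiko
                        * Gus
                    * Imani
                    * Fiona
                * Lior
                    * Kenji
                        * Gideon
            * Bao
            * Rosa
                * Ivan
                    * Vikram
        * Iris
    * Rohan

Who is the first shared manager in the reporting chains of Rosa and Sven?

Rosa's chain of managers is Wilder, Trent, Felix. Sven's chain of managers is Heidi, Zora, Ronan, Ozan, Wilder, Trent, Felix. The first manager that appears in both chains is Wilder.

Wilder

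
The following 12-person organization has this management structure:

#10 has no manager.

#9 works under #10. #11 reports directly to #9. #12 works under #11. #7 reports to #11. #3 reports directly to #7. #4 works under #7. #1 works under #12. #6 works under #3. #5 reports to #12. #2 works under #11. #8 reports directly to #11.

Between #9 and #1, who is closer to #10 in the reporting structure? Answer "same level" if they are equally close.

#9 is 1 level below #10; #1 is 4. #9 is higher.

#9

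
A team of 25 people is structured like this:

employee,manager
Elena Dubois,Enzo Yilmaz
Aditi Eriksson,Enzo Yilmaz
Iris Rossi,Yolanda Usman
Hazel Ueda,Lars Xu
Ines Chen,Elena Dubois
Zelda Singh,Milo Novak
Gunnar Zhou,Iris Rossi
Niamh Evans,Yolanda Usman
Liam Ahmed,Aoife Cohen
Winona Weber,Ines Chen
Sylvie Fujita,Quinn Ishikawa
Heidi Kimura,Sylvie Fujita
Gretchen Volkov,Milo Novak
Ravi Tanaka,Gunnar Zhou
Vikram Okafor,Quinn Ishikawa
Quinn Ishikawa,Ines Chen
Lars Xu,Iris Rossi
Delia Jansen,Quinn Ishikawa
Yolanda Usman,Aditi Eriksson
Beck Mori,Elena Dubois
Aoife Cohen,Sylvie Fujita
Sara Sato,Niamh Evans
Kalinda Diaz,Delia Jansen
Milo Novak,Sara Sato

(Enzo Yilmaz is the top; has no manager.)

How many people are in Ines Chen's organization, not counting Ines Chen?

Ines Chen directly manages Winona Weber, Quinn Ishikawa. Winona Weber has no reports. Under Quinn Ishikawa: Vikram Okafor, Delia Jansen, Kalinda Diaz, Sylvie Fujita, Aoife Cohen, Liam Ahmed, Heidi Kimura (7). So Ines Chen's organization is 2 direct reports plus everyone under them: 1 + 8 = 9.

9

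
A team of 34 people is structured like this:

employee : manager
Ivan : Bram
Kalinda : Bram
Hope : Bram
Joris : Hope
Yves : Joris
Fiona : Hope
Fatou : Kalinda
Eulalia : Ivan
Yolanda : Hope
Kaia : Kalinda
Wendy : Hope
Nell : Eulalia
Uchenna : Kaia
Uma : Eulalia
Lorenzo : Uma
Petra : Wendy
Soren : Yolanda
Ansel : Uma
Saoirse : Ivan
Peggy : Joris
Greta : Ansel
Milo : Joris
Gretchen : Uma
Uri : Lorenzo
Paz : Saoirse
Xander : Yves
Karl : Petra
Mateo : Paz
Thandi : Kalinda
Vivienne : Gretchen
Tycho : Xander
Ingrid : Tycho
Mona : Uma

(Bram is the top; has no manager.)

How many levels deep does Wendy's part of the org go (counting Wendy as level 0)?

The longest chain under Wendy runs Wendy → Petra → Karl, which is 2 levels below Wendy.

2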